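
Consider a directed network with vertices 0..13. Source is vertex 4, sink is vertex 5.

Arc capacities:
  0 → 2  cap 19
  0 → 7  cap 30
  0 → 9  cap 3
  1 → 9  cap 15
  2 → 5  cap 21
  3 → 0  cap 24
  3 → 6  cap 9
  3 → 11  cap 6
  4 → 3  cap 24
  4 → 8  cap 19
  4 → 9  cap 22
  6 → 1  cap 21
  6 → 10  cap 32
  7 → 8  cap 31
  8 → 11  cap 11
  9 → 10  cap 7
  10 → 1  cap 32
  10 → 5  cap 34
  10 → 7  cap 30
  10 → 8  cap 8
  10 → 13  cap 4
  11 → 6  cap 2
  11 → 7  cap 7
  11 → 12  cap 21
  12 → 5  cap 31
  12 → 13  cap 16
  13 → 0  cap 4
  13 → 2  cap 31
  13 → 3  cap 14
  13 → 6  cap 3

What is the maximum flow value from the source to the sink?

Maximum flow value: 42

augment #1: 4→9→10→5 bottleneck 7, total now 7
augment #2: 4→3→0→2→5 bottleneck 19, total now 26
augment #3: 4→3→6→10→5 bottleneck 5, total now 31
augment #4: 4→8→11→12→5 bottleneck 11, total now 42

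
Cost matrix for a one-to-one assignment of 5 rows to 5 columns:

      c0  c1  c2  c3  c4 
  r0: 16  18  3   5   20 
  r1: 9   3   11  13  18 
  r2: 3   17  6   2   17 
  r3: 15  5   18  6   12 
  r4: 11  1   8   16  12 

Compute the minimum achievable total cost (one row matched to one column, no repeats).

one of 2 optimal assignments: row0→col2 (cost 3), row1→col0 (cost 9), row2→col3 (cost 2), row3→col4 (cost 12), row4→col1 (cost 1)
total = 3 + 9 + 2 + 12 + 1 = 27

Minimum assignment cost: 27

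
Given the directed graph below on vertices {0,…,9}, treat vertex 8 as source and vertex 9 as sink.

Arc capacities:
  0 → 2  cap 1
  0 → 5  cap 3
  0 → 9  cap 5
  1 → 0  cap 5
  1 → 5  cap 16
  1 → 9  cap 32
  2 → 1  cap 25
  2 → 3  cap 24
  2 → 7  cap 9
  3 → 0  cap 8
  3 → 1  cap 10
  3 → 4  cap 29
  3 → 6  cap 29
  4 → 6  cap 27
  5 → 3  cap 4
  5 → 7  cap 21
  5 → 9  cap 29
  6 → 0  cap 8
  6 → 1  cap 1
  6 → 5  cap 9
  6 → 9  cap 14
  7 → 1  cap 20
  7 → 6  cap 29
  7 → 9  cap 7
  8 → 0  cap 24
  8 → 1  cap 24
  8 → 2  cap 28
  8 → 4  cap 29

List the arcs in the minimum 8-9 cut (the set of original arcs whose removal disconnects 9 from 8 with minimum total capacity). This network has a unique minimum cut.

augment #1: 8→0→9 push 5
augment #2: 8→1→9 push 24
augment #3: 8→0→5→9 push 3
augment #4: 8→2→1→9 push 8
augment #5: 8→2→7→9 push 7
augment #6: 8→4→6→9 push 14
augment #7: 8→2→1→5→9 push 13
augment #8: 8→4→6→5→9 push 9
augment #9: 8→0→2→1→5→9 push 1
augment #10: 8→4→6→1→5→9 push 1
max flow = 85; residual-reachable set from 8 gives S-side
cut edges (S→T): {(0,2), (0,5), (0,9), (6,1), (6,5), (6,9), (8,1), (8,2)} total cap 85

Min-cut arcs: {(0,2), (0,5), (0,9), (6,1), (6,5), (6,9), (8,1), (8,2)} (total capacity 85)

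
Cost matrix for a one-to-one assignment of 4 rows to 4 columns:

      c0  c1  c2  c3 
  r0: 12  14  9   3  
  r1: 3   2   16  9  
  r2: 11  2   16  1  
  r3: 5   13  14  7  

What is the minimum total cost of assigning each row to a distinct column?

Minimum assignment cost: 17

optimal assignment: row0→col2 (cost 9), row1→col1 (cost 2), row2→col3 (cost 1), row3→col0 (cost 5)
total = 9 + 2 + 1 + 5 = 17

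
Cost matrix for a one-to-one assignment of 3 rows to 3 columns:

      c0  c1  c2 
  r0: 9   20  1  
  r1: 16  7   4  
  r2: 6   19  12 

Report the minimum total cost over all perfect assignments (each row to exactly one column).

Minimum assignment cost: 14

optimal assignment: row0→col2 (cost 1), row1→col1 (cost 7), row2→col0 (cost 6)
total = 1 + 7 + 6 = 14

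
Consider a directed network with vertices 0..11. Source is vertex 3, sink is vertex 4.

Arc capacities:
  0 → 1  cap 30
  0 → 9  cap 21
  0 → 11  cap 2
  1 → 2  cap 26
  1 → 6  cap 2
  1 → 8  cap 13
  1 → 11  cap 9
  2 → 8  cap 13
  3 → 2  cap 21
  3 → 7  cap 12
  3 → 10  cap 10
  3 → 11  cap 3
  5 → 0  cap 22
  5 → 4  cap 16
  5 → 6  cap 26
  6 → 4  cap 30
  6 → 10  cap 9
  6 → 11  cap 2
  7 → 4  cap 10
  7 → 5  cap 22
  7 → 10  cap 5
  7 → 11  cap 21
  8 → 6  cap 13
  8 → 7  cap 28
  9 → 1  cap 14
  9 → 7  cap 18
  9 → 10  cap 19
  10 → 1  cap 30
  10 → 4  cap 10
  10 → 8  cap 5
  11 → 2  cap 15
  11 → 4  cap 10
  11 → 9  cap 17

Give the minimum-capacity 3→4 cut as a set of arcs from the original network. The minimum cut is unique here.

Min-cut arcs: {(2,8), (3,7), (3,10), (3,11)} (total capacity 38)

augment #1: 3→7→4 push 10
augment #2: 3→10→4 push 10
augment #3: 3→11→4 push 3
augment #4: 3→7→5→4 push 2
augment #5: 3→2→8→6→4 push 13
max flow = 38; residual-reachable set from 3 gives S-side
cut edges (S→T): {(2,8), (3,7), (3,10), (3,11)} total cap 38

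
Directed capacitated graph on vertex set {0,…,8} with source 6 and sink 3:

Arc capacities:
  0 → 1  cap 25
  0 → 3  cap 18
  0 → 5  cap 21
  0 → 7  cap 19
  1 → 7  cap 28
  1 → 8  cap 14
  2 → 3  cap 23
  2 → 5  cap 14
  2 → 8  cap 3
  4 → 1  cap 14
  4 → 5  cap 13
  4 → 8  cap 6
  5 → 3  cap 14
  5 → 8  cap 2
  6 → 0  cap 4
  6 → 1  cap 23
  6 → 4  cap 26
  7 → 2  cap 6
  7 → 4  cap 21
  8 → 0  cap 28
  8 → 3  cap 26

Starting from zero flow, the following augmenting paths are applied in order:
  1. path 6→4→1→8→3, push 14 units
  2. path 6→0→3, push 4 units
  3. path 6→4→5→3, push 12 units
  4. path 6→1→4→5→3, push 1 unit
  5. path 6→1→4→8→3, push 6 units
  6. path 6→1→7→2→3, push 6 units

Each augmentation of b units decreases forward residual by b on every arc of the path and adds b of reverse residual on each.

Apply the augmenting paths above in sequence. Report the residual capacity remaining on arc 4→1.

Residual capacity of (4,1): 7

after path 1 (6→4→1→8→3, push 14): res(4,1)=0
after path 2 (6→0→3, push 4): res(4,1)=0
after path 3 (6→4→5→3, push 12): res(4,1)=0
after path 4 (6→1→4→5→3, push 1): res(4,1)=1
after path 5 (6→1→4→8→3, push 6): res(4,1)=7
after path 6 (6→1→7→2→3, push 6): res(4,1)=7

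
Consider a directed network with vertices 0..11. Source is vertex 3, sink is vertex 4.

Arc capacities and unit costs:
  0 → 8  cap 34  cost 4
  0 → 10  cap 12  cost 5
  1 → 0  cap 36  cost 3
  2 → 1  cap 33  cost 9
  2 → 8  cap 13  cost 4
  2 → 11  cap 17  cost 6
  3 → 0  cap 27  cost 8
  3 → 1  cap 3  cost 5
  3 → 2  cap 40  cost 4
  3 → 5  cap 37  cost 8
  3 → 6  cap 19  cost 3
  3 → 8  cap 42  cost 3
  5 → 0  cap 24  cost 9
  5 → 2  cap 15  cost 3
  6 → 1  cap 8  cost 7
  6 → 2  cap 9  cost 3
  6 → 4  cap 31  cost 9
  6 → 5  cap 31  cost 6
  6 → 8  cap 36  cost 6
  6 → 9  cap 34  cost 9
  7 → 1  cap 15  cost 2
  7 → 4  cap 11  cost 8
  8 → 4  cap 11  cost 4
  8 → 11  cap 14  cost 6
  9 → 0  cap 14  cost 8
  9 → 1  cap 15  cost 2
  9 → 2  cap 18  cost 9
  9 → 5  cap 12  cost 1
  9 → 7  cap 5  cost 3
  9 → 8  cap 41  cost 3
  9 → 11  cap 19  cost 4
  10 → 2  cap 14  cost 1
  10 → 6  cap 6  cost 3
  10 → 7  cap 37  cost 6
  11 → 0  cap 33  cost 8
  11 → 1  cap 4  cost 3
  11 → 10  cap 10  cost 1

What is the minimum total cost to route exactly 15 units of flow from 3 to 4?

Minimum cost for 15 units: 125

shortest-cost path #1: 3→8→4 push 11 @ unit cost 7 (adds 77)
shortest-cost path #2: 3→6→4 push 4 @ unit cost 12 (adds 48)
total cost = 125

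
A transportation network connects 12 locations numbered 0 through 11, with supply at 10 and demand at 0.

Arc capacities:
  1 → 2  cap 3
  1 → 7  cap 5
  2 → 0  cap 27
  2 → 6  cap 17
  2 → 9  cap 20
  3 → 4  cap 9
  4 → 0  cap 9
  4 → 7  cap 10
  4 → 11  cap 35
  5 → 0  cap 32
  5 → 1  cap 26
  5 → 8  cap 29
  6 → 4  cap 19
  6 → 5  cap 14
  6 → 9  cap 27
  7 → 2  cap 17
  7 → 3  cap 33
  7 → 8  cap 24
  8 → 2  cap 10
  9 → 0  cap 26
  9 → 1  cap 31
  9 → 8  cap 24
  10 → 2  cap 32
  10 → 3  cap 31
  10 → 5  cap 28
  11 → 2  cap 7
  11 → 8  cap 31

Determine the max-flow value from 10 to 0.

Maximum flow value: 69

augment #1: 10→2→0 bottleneck 27, total now 27
augment #2: 10→5→0 bottleneck 28, total now 55
augment #3: 10→2→9→0 bottleneck 5, total now 60
augment #4: 10→3→4→0 bottleneck 9, total now 69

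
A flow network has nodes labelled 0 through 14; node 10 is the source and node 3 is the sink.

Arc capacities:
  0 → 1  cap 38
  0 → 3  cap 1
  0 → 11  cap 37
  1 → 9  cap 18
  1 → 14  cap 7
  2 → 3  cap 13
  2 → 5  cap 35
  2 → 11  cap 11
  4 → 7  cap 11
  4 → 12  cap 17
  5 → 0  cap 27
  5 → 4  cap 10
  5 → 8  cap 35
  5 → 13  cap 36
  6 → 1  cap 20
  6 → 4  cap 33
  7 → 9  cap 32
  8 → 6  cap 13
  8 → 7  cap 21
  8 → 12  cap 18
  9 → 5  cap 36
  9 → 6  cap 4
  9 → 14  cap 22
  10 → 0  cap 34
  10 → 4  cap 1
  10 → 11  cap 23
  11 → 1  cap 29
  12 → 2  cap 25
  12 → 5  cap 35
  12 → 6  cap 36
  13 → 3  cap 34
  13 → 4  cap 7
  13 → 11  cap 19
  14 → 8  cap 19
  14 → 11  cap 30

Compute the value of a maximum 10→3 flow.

augment #1: 10→0→3 bottleneck 1, total now 1
augment #2: 10→4→12→2→3 bottleneck 1, total now 2
augment #3: 10→0→1→9→5→13→3 bottleneck 18, total now 20
augment #4: 10→0→1→14→8→12→2→3 bottleneck 7, total now 27

Maximum flow value: 27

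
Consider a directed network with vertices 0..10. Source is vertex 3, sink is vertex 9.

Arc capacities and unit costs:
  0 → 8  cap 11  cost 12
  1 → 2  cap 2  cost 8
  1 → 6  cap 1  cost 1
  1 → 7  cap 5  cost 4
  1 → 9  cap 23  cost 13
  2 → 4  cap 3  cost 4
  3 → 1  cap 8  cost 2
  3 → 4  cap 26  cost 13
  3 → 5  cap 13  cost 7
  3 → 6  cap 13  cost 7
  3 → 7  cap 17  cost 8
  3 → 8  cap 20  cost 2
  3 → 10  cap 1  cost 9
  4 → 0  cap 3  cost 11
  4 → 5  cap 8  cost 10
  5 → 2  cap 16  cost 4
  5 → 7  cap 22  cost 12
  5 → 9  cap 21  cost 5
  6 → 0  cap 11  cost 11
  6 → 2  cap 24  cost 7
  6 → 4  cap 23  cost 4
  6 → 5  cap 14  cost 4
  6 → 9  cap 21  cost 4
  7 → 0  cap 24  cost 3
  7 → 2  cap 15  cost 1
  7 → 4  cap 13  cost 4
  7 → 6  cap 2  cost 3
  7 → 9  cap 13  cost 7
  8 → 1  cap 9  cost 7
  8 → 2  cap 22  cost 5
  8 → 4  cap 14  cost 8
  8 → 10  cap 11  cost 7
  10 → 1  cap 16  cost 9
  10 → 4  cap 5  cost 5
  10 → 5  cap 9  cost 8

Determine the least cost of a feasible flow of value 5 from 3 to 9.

Minimum cost for 5 units: 51

shortest-cost path #1: 3→1→6→9 push 1 @ unit cost 7 (adds 7)
shortest-cost path #2: 3→6→9 push 4 @ unit cost 11 (adds 44)
total cost = 51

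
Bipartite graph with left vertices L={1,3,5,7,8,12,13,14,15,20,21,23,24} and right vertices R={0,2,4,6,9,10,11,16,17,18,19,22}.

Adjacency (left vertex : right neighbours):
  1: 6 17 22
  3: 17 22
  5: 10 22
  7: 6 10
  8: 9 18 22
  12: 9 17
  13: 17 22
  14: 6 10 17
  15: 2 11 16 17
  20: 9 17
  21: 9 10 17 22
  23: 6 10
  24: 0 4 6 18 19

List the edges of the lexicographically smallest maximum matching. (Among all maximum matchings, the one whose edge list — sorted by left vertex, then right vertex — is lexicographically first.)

|M| = 8 (so the lex-smallest maximum matching has 8 edges)
process left vertices in ascending order; for each, take the smallest-labelled available neighbour that still permits 8 edges overall, or leave it unmatched if none does
lex-smallest matching: {1-6, 3-17, 5-10, 8-18, 12-9, 13-22, 15-2, 24-0}

Lex-smallest maximum matching: {(1,6), (3,17), (5,10), (8,18), (12,9), (13,22), (15,2), (24,0)}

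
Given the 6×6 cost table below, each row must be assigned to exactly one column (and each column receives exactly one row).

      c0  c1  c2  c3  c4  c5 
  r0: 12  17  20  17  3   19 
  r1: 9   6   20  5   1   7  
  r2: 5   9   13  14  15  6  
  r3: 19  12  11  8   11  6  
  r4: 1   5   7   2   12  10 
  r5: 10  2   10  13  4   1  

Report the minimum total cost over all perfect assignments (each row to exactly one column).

one of 3 optimal assignments: row0→col4 (cost 3), row1→col1 (cost 6), row2→col0 (cost 5), row3→col2 (cost 11), row4→col3 (cost 2), row5→col5 (cost 1)
total = 3 + 6 + 5 + 11 + 2 + 1 = 28

Minimum assignment cost: 28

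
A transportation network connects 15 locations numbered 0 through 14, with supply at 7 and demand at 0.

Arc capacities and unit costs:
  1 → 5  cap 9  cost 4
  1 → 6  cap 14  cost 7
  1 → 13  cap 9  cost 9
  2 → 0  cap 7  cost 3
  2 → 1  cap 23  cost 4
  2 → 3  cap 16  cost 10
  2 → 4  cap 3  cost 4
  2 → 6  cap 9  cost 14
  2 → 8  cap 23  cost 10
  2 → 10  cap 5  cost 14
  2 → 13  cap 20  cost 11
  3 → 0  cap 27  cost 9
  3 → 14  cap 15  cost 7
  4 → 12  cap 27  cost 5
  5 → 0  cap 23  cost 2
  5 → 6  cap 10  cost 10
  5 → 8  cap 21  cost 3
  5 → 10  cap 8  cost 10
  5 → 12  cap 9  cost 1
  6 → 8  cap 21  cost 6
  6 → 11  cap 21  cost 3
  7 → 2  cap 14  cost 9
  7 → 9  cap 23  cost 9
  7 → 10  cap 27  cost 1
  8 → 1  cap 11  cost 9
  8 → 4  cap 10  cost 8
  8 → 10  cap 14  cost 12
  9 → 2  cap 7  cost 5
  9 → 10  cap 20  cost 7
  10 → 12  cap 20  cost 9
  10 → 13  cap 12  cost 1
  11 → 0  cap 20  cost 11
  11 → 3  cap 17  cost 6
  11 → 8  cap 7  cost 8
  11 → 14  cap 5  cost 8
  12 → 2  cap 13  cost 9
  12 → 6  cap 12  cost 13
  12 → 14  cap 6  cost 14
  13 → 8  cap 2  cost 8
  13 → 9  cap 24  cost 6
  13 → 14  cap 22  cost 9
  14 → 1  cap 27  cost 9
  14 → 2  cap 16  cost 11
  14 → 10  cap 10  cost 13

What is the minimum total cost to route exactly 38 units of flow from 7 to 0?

shortest-cost path #1: 7→2→0 push 7 @ unit cost 12 (adds 84)
shortest-cost path #2: 7→2→1→5→0 push 7 @ unit cost 19 (adds 133)
shortest-cost path #3: 7→10→13→9→2→1→5→0 push 2 @ unit cost 23 (adds 46)
shortest-cost path #4: 7→10→13→9→2→3→0 push 5 @ unit cost 32 (adds 160)
shortest-cost path #5: 7→10→13→8→1→2→3→0 push 2 @ unit cost 34 (adds 68)
shortest-cost path #6: 7→10→13→14→1→2→3→0 push 3 @ unit cost 35 (adds 105)
shortest-cost path #7: 7→9→13→14→1→2→3→0 push 4 @ unit cost 36 (adds 144)
shortest-cost path #8: 7→10→12→6→11→0 push 8 @ unit cost 37 (adds 296)
total cost = 1036

Minimum cost for 38 units: 1036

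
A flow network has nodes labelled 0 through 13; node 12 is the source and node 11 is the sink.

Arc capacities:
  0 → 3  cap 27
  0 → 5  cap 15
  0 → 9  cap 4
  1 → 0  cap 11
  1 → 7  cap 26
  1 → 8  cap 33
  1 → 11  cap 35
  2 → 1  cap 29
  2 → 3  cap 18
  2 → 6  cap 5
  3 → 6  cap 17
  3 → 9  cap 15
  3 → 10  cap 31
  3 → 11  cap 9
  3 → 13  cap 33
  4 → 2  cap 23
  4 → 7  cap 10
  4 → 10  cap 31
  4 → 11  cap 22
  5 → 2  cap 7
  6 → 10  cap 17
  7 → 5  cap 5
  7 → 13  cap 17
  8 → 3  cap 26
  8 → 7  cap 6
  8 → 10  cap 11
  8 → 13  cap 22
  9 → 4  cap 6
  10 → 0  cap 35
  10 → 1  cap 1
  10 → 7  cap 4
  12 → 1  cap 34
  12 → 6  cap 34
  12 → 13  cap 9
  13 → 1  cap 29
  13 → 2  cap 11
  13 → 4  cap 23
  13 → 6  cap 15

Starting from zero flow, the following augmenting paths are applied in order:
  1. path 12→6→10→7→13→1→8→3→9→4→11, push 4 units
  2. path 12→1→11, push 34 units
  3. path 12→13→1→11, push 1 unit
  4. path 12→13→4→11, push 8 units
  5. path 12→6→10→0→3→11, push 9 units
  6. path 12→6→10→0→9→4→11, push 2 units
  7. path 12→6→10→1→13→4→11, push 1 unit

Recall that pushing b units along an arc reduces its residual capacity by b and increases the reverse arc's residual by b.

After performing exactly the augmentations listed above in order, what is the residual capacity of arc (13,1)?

after path 1 (12→6→10→7→13→1→8→3→9→4→11, push 4): res(13,1)=25
after path 2 (12→1→11, push 34): res(13,1)=25
after path 3 (12→13→1→11, push 1): res(13,1)=24
after path 4 (12→13→4→11, push 8): res(13,1)=24
after path 5 (12→6→10→0→3→11, push 9): res(13,1)=24
after path 6 (12→6→10→0→9→4→11, push 2): res(13,1)=24
after path 7 (12→6→10→1→13→4→11, push 1): res(13,1)=25

Residual capacity of (13,1): 25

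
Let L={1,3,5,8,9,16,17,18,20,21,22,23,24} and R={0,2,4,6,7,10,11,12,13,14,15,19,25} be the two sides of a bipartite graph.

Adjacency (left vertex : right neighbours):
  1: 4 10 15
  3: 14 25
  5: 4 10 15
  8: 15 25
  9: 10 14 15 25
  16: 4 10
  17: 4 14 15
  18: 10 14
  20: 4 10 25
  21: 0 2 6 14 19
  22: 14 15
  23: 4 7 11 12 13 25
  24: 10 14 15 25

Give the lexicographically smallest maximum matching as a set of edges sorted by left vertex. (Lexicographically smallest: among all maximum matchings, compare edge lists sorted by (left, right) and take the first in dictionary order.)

Lex-smallest maximum matching: {(1,4), (3,14), (5,10), (8,15), (9,25), (21,0), (23,7)}

|M| = 7 (so the lex-smallest maximum matching has 7 edges)
process left vertices in ascending order; for each, take the smallest-labelled available neighbour that still permits 7 edges overall, or leave it unmatched if none does
lex-smallest matching: {1-4, 3-14, 5-10, 8-15, 9-25, 21-0, 23-7}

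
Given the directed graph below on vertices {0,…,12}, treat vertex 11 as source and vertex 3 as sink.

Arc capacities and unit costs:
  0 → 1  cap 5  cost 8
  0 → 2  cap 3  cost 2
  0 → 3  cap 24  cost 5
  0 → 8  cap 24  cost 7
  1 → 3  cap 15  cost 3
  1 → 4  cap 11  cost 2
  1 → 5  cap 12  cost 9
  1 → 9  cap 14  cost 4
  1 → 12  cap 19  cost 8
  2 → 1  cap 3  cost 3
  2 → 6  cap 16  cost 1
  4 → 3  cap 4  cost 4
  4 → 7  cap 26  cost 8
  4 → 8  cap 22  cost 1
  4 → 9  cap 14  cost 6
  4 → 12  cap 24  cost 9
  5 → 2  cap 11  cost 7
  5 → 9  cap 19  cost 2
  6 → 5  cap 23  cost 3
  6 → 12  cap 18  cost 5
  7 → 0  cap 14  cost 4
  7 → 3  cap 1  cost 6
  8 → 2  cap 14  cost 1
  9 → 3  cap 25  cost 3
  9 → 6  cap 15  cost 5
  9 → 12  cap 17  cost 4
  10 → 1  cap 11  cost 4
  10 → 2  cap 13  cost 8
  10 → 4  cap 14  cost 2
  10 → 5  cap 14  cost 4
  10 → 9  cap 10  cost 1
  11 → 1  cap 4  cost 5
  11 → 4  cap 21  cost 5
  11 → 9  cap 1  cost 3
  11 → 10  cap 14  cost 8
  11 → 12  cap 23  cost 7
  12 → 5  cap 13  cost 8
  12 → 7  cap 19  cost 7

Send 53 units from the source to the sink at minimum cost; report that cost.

shortest-cost path #1: 11→9→3 push 1 @ unit cost 6 (adds 6)
shortest-cost path #2: 11→1→3 push 4 @ unit cost 8 (adds 32)
shortest-cost path #3: 11→4→3 push 4 @ unit cost 9 (adds 36)
shortest-cost path #4: 11→10→9→3 push 10 @ unit cost 12 (adds 120)
shortest-cost path #5: 11→4→8→2→1→3 push 3 @ unit cost 13 (adds 39)
shortest-cost path #6: 11→4→9→3 push 14 @ unit cost 14 (adds 196)
shortest-cost path #7: 11→10→1→3 push 4 @ unit cost 15 (adds 60)
shortest-cost path #8: 11→12→7→3 push 1 @ unit cost 20 (adds 20)
shortest-cost path #9: 11→12→7→0→3 push 12 @ unit cost 23 (adds 276)
total cost = 785

Minimum cost for 53 units: 785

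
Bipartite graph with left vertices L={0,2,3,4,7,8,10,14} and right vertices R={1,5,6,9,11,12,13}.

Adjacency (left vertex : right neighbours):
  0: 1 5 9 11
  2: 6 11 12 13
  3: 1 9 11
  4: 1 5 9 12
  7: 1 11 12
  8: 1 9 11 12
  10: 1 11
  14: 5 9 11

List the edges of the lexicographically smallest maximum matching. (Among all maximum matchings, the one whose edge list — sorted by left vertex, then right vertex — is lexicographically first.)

|M| = 6 (so the lex-smallest maximum matching has 6 edges)
process left vertices in ascending order; for each, take the smallest-labelled available neighbour that still permits 6 edges overall, or leave it unmatched if none does
lex-smallest matching: {0-1, 2-6, 3-9, 4-5, 7-11, 8-12}

Lex-smallest maximum matching: {(0,1), (2,6), (3,9), (4,5), (7,11), (8,12)}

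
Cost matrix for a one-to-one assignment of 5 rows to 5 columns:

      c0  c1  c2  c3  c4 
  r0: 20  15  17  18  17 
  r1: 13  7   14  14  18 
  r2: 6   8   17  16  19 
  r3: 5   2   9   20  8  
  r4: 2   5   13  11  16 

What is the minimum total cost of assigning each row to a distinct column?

one of 2 optimal assignments: row0→col2 (cost 17), row1→col1 (cost 7), row2→col0 (cost 6), row3→col4 (cost 8), row4→col3 (cost 11)
total = 17 + 7 + 6 + 8 + 11 = 49

Minimum assignment cost: 49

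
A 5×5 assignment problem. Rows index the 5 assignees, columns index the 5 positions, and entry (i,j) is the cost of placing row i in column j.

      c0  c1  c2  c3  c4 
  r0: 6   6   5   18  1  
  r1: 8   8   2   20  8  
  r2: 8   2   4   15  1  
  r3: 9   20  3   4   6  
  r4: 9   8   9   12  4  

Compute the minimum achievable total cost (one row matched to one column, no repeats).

Minimum assignment cost: 18

one of 2 optimal assignments: row0→col0 (cost 6), row1→col2 (cost 2), row2→col1 (cost 2), row3→col3 (cost 4), row4→col4 (cost 4)
total = 6 + 2 + 2 + 4 + 4 = 18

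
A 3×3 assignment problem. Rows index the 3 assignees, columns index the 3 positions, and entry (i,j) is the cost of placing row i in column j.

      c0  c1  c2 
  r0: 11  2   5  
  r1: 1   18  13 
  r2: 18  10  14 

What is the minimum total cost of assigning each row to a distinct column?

Minimum assignment cost: 16

optimal assignment: row0→col2 (cost 5), row1→col0 (cost 1), row2→col1 (cost 10)
total = 5 + 1 + 10 = 16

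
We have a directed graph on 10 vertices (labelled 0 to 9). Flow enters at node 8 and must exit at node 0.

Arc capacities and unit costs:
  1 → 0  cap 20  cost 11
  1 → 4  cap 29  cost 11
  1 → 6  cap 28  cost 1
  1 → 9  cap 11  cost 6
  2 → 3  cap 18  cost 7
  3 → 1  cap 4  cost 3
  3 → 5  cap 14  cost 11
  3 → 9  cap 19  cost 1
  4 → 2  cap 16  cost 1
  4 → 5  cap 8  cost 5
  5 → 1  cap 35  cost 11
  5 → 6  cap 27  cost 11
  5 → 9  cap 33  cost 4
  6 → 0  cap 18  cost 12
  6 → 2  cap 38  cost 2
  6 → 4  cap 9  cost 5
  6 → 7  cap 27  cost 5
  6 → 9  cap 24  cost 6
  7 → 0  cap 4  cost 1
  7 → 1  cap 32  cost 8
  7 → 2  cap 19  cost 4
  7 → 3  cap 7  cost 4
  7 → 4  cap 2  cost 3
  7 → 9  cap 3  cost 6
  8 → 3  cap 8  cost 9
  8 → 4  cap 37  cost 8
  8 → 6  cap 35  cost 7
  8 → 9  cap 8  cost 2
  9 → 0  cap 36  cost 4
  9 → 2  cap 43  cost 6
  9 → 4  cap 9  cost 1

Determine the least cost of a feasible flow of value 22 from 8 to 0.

shortest-cost path #1: 8→9→0 push 8 @ unit cost 6 (adds 48)
shortest-cost path #2: 8→6→7→0 push 4 @ unit cost 13 (adds 52)
shortest-cost path #3: 8→3→9→0 push 8 @ unit cost 14 (adds 112)
shortest-cost path #4: 8→6→9→0 push 2 @ unit cost 17 (adds 34)
total cost = 246

Minimum cost for 22 units: 246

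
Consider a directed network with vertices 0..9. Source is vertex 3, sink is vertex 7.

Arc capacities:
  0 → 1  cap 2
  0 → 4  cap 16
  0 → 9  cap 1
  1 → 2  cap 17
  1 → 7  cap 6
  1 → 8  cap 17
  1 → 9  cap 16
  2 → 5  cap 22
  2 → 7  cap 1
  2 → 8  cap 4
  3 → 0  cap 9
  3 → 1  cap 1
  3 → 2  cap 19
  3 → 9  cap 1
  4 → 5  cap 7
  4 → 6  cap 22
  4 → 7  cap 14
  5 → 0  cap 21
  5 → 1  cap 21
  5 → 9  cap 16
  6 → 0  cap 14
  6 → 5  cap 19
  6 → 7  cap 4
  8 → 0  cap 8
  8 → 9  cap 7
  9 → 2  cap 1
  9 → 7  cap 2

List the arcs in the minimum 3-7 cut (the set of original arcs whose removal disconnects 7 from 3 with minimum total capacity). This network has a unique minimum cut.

augment #1: 3→1→7 push 1
augment #2: 3→2→7 push 1
augment #3: 3→9→7 push 1
augment #4: 3→0→1→7 push 2
augment #5: 3→0→4→7 push 7
augment #6: 3→2→5→1→7 push 3
augment #7: 3→2→5→9→7 push 1
augment #8: 3→2→5→0→4→7 push 7
augment #9: 3→2→5→0→4→6→7 push 2
max flow = 25; residual-reachable set from 3 gives S-side
cut edges (S→T): {(0,4), (1,7), (2,7), (9,7)} total cap 25

Min-cut arcs: {(0,4), (1,7), (2,7), (9,7)} (total capacity 25)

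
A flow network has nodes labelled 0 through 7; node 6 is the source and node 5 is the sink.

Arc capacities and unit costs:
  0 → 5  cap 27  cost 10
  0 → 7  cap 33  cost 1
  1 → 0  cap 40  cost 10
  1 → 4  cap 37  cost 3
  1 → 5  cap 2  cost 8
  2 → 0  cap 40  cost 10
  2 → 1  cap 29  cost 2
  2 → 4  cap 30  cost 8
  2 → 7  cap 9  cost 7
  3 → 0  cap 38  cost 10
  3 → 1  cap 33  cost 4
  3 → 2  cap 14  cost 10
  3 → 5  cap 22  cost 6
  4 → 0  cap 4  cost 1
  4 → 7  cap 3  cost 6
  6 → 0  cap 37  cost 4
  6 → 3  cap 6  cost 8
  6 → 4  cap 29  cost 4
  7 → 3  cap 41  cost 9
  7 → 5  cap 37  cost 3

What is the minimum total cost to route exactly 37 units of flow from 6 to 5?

shortest-cost path #1: 6→0→7→5 push 33 @ unit cost 8 (adds 264)
shortest-cost path #2: 6→4→7→5 push 3 @ unit cost 13 (adds 39)
shortest-cost path #3: 6→0→5 push 1 @ unit cost 14 (adds 14)
total cost = 317

Minimum cost for 37 units: 317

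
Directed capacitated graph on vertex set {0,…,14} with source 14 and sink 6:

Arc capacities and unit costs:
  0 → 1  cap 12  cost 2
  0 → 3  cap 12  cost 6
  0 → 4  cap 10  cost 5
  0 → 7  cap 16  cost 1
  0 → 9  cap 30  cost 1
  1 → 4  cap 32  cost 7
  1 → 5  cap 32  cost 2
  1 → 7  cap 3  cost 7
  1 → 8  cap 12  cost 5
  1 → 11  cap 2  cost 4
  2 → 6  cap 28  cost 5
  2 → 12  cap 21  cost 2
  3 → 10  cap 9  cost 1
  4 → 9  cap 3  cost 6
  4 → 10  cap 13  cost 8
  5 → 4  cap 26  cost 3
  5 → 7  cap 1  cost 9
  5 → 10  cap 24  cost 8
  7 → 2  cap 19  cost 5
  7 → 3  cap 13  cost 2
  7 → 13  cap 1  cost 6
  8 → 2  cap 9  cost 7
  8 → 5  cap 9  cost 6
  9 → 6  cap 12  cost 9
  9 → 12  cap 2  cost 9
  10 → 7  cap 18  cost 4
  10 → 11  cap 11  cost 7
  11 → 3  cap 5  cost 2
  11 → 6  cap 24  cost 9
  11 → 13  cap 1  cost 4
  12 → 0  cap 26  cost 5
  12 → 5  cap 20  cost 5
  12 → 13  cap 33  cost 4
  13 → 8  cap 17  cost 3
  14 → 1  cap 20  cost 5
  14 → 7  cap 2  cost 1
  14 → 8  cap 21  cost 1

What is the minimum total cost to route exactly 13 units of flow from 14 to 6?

Minimum cost for 13 units: 175

shortest-cost path #1: 14→7→2→6 push 2 @ unit cost 11 (adds 22)
shortest-cost path #2: 14→8→2→6 push 9 @ unit cost 13 (adds 117)
shortest-cost path #3: 14→1→11→6 push 2 @ unit cost 18 (adds 36)
total cost = 175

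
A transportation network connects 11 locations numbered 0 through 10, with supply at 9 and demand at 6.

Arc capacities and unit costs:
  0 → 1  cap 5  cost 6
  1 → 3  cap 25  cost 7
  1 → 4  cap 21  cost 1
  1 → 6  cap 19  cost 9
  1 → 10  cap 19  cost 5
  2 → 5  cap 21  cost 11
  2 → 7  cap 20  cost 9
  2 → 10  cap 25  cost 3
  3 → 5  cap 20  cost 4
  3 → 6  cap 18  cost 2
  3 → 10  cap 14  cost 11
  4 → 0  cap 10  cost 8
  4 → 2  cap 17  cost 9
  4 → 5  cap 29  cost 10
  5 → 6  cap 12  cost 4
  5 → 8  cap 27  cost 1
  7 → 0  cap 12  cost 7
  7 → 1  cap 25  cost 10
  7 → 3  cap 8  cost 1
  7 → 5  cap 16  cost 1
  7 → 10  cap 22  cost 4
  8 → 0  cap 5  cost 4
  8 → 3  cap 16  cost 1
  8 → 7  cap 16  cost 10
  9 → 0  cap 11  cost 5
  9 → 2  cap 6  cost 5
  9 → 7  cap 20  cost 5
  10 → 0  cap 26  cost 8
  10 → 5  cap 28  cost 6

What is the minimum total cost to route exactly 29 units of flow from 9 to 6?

Minimum cost for 29 units: 352

shortest-cost path #1: 9→7→3→6 push 8 @ unit cost 8 (adds 64)
shortest-cost path #2: 9→7→5→6 push 12 @ unit cost 10 (adds 120)
shortest-cost path #3: 9→2→10→5→8→3→6 push 6 @ unit cost 18 (adds 108)
shortest-cost path #4: 9→0→1→6 push 3 @ unit cost 20 (adds 60)
total cost = 352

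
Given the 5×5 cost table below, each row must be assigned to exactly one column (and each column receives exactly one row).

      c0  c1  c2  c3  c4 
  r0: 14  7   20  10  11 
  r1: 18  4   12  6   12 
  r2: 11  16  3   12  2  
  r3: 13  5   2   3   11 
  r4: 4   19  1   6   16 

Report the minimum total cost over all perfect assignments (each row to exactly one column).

optimal assignment: row0→col1 (cost 7), row1→col3 (cost 6), row2→col4 (cost 2), row3→col2 (cost 2), row4→col0 (cost 4)
total = 7 + 6 + 2 + 2 + 4 = 21

Minimum assignment cost: 21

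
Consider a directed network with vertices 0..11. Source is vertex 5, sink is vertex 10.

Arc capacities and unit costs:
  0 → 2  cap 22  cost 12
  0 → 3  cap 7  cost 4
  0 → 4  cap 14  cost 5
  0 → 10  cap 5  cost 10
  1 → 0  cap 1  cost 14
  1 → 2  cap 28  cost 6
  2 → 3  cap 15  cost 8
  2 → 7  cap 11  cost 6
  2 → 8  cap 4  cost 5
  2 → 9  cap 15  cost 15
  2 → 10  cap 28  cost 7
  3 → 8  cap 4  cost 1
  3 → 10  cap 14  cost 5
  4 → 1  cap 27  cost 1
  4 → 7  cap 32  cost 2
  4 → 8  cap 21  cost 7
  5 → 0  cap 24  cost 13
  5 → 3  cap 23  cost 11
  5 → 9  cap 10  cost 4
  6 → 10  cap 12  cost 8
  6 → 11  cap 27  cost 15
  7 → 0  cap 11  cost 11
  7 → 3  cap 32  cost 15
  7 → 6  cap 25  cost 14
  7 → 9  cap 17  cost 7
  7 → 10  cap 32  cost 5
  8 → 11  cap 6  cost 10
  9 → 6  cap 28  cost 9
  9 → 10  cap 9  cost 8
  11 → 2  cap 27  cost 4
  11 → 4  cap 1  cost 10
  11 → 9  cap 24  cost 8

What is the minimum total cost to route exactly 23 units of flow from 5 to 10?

Minimum cost for 23 units: 332

shortest-cost path #1: 5→9→10 push 9 @ unit cost 12 (adds 108)
shortest-cost path #2: 5→3→10 push 14 @ unit cost 16 (adds 224)
total cost = 332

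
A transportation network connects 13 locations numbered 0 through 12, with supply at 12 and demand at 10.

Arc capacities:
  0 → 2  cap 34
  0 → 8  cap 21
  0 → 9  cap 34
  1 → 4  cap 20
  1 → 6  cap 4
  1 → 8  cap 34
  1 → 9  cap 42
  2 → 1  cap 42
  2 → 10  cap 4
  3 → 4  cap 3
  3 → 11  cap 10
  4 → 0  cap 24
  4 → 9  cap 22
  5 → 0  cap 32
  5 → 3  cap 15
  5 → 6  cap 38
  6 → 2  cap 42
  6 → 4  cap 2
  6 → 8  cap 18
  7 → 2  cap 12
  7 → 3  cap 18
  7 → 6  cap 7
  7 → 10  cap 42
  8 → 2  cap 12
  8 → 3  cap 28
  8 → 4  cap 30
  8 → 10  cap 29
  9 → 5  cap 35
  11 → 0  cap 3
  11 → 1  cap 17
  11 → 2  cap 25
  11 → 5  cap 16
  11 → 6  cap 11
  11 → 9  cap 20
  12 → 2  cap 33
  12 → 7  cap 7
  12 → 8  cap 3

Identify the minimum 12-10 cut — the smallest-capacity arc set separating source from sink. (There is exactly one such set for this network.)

Min-cut arcs: {(2,10), (8,10), (12,7)} (total capacity 40)

augment #1: 12→2→10 push 4
augment #2: 12→7→10 push 7
augment #3: 12→8→10 push 3
augment #4: 12→2→1→8→10 push 26
max flow = 40; residual-reachable set from 12 gives S-side
cut edges (S→T): {(2,10), (8,10), (12,7)} total cap 40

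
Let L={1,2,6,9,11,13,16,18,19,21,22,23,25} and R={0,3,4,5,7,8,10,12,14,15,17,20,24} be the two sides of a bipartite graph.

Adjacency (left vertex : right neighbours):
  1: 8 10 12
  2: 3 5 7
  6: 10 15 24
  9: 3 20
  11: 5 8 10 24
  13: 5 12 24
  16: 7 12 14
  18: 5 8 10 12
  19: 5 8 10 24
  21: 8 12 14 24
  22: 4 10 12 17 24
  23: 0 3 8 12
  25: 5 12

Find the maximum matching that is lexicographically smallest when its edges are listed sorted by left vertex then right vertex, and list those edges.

|M| = 12 (so the lex-smallest maximum matching has 12 edges)
process left vertices in ascending order; for each, take the smallest-labelled available neighbour that still permits 12 edges overall, or leave it unmatched if none does
lex-smallest matching: {1-8, 2-3, 6-15, 9-20, 11-5, 13-12, 16-7, 18-10, 19-24, 21-14, 22-4, 23-0}

Lex-smallest maximum matching: {(1,8), (2,3), (6,15), (9,20), (11,5), (13,12), (16,7), (18,10), (19,24), (21,14), (22,4), (23,0)}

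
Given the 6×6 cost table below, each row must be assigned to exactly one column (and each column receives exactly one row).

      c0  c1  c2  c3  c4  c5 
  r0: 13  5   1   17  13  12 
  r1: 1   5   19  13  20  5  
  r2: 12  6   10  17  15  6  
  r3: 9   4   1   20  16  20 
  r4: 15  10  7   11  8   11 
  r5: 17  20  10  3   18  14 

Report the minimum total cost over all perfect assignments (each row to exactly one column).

optimal assignment: row0→col2 (cost 1), row1→col0 (cost 1), row2→col5 (cost 6), row3→col1 (cost 4), row4→col4 (cost 8), row5→col3 (cost 3)
total = 1 + 1 + 6 + 4 + 8 + 3 = 23

Minimum assignment cost: 23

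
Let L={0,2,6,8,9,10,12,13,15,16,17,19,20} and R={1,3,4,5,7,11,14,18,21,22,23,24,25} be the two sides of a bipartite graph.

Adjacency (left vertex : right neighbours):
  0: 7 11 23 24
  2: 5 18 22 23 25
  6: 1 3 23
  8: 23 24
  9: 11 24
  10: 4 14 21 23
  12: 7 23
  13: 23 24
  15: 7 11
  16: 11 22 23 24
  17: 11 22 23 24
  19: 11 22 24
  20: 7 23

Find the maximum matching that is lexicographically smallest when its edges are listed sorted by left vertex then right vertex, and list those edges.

Lex-smallest maximum matching: {(0,7), (2,5), (6,1), (8,23), (9,11), (10,4), (13,24), (16,22)}

|M| = 8 (so the lex-smallest maximum matching has 8 edges)
process left vertices in ascending order; for each, take the smallest-labelled available neighbour that still permits 8 edges overall, or leave it unmatched if none does
lex-smallest matching: {0-7, 2-5, 6-1, 8-23, 9-11, 10-4, 13-24, 16-22}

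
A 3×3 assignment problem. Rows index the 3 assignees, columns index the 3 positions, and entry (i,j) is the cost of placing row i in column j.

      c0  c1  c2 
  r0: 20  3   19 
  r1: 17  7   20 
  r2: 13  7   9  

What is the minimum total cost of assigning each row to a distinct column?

Minimum assignment cost: 29

optimal assignment: row0→col1 (cost 3), row1→col0 (cost 17), row2→col2 (cost 9)
total = 3 + 17 + 9 = 29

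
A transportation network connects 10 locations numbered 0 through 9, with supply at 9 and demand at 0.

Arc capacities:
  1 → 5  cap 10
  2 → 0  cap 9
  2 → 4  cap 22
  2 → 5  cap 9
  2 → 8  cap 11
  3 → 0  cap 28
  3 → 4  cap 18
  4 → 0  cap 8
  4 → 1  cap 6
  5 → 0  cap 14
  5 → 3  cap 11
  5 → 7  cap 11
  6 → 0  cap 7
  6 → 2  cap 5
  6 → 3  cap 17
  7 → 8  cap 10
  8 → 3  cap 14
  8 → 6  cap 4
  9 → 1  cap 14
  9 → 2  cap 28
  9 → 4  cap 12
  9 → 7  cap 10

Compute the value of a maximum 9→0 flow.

Maximum flow value: 54

augment #1: 9→2→0 bottleneck 9, total now 9
augment #2: 9→4→0 bottleneck 8, total now 17
augment #3: 9→1→5→0 bottleneck 10, total now 27
augment #4: 9→2→5→0 bottleneck 4, total now 31
augment #5: 9→2→5→3→0 bottleneck 5, total now 36
augment #6: 9→2→8→3→0 bottleneck 10, total now 46
augment #7: 9→7→8→3→0 bottleneck 4, total now 50
augment #8: 9→7→8→6→0 bottleneck 4, total now 54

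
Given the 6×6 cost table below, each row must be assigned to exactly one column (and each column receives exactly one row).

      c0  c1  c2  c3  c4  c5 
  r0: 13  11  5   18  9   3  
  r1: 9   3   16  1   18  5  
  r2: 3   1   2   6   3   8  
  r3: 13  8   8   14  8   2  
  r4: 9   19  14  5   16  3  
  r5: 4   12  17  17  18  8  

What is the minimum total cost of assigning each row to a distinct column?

Minimum assignment cost: 22

one of 2 optimal assignments: row0→col2 (cost 5), row1→col1 (cost 3), row2→col4 (cost 3), row3→col5 (cost 2), row4→col3 (cost 5), row5→col0 (cost 4)
total = 5 + 3 + 3 + 2 + 5 + 4 = 22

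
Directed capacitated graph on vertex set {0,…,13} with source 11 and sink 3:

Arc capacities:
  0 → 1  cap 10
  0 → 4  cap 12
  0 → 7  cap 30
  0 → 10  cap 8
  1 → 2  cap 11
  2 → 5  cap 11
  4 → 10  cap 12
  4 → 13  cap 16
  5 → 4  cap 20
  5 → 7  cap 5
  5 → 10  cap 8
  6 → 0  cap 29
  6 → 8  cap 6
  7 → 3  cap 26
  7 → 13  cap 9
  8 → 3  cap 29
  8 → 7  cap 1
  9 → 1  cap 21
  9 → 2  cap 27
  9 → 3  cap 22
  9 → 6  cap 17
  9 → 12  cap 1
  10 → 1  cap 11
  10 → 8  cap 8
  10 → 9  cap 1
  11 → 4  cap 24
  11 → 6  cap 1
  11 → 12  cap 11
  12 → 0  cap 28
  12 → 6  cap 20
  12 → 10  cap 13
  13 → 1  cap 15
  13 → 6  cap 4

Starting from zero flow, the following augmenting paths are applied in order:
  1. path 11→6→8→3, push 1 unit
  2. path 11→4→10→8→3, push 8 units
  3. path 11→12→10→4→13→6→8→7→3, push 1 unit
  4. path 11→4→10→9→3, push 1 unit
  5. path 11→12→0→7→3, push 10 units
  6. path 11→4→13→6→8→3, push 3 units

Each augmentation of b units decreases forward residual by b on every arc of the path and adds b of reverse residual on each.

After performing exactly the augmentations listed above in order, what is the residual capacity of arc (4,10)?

Residual capacity of (4,10): 4

after path 1 (11→6→8→3, push 1): res(4,10)=12
after path 2 (11→4→10→8→3, push 8): res(4,10)=4
after path 3 (11→12→10→4→13→6→8→7→3, push 1): res(4,10)=5
after path 4 (11→4→10→9→3, push 1): res(4,10)=4
after path 5 (11→12→0→7→3, push 10): res(4,10)=4
after path 6 (11→4→13→6→8→3, push 3): res(4,10)=4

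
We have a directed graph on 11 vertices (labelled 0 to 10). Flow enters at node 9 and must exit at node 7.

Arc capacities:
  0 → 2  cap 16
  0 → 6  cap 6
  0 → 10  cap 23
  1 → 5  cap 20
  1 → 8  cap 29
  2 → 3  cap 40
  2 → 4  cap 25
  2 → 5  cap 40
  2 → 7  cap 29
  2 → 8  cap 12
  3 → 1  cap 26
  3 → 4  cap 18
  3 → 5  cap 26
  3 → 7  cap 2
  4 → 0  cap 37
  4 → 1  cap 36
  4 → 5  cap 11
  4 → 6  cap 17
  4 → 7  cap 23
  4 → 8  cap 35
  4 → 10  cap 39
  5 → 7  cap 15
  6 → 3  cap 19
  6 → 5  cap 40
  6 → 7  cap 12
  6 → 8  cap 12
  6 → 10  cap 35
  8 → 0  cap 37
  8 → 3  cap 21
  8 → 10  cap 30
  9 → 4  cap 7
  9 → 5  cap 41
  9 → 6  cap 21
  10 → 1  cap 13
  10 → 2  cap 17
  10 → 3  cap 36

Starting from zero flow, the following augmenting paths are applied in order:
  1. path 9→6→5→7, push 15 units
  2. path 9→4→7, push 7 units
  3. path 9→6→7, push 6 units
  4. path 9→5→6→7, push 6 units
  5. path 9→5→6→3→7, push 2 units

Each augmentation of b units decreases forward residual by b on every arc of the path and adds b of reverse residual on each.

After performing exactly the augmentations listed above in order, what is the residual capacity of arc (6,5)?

Residual capacity of (6,5): 33

after path 1 (9→6→5→7, push 15): res(6,5)=25
after path 2 (9→4→7, push 7): res(6,5)=25
after path 3 (9→6→7, push 6): res(6,5)=25
after path 4 (9→5→6→7, push 6): res(6,5)=31
after path 5 (9→5→6→3→7, push 2): res(6,5)=33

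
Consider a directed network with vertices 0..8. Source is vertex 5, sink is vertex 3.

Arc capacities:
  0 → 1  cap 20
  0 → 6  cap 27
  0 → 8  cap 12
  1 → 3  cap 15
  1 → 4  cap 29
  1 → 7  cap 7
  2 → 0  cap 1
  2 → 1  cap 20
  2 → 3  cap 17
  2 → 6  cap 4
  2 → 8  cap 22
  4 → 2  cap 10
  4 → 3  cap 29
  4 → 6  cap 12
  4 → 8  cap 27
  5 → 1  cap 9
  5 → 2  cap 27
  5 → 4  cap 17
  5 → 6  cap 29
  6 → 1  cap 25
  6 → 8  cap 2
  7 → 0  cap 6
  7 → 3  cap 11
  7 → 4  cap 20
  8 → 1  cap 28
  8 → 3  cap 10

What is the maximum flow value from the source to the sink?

Maximum flow value: 78

augment #1: 5→1→3 bottleneck 9, total now 9
augment #2: 5→2→3 bottleneck 17, total now 26
augment #3: 5→4→3 bottleneck 17, total now 43
augment #4: 5→2→1→3 bottleneck 6, total now 49
augment #5: 5→2→8→3 bottleneck 4, total now 53
augment #6: 5→6→8→3 bottleneck 2, total now 55
augment #7: 5→6→1→4→3 bottleneck 12, total now 67
augment #8: 5→6→1→7→3 bottleneck 7, total now 74
augment #9: 5→6→1→2→8→3 bottleneck 4, total now 78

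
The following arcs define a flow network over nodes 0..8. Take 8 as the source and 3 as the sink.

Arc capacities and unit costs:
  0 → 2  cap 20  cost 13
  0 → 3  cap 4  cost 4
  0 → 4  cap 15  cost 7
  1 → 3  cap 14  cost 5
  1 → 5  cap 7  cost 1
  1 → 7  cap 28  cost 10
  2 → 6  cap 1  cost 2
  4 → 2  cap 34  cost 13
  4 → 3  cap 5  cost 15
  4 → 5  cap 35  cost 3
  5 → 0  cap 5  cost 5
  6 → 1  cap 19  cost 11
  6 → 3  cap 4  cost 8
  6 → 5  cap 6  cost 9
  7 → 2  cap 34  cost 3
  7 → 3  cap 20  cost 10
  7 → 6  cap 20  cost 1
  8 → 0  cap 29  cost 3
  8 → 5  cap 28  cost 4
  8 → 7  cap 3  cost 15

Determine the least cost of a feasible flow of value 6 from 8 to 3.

Minimum cost for 6 units: 76

shortest-cost path #1: 8→0→3 push 4 @ unit cost 7 (adds 28)
shortest-cost path #2: 8→7→6→3 push 2 @ unit cost 24 (adds 48)
total cost = 76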